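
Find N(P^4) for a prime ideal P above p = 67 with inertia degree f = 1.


N(P^a) = p^(a*f)
= 67^(4*1)
= 67^4
= 20151121

20151121


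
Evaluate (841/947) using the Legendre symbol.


p = 947 is prime, so compute (841/947) with the reciprocity algorithm (Jacobi-symbol steps: pull out 2s via (2/n), flip via reciprocity, reduce):
  reciprocity: (841/947) -> +(947/841)
  reduce: (106/841)
  pull out 2: (2/841) = +1  (since 841 mod 8 = 1)
  reciprocity: (53/841) -> +(841/53)
  reduce: (46/53)
  pull out 2: (2/53) = -1  (since 53 mod 8 = 5)
  reciprocity: (23/53) -> +(53/23)
  reduce: (7/23)
  reciprocity: (7/23) -> -(23/7)
  reduce: (2/7)
  pull out 2: (2/7) = +1  (since 7 mod 8 = 7)
  (1/7) = 1
Product of signs = 1
(841/947) = 1

1


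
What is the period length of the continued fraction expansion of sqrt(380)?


Run the CF algorithm for sqrt(380).
a_0 = floor(sqrt(380)) = 19; set m_0=0, q_0=1.
Recurrence: m' = q*a - m,  q' = (d - m'^2)/q,  a' = floor((a_0 + m')/q').
  step 1: m=19, q=19, a=2
  step 2: m=19, q=1, a=38
a_2 = 2*a_0 = 38, so the period closes here.
sqrt(380) = [19; 2, 38]
Period length = 2

2


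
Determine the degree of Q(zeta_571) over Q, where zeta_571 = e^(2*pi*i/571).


The degree equals Euler's totient phi(571).
571 = 571
phi(571) = 570

570


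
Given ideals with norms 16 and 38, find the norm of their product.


N(IJ) = N(I) * N(J)
= 16 * 38
= 608

608


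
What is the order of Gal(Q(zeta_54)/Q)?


|Gal(Q(zeta_54)/Q)| = phi(54)
= 18

18


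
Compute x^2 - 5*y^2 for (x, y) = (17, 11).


x^2 - d*y^2
= 17^2 - 5*11^2
= 289 - 605
= -316

-316


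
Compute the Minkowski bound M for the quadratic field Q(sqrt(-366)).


d = -366, d mod 4 = 2, so disc(K) = 4d = -1464; |disc(K)| = 1464
Imaginary quadratic field, so n = 2, s = r2 = 1, r1 = 0
M = (n!/n^n) * (4/pi)^s * sqrt(|disc(K)|) = (2!/2^2) * (4/pi)^1 * sqrt(1464)
= 0.5 * 1.273240 * 38.262253
= 24.3585

24.3585


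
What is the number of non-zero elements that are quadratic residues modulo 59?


For prime p, the number of non-zero quadratic residues is (p-1)/2.
= (59-1)/2
= 29

29


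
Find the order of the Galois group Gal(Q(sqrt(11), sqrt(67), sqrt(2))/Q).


The 3 square roots of distinct primes are multiplicatively independent over Q,
so [K:Q] = 2^3 and Gal(K/Q) is isomorphic to (Z/2Z)^3.
|Gal| = 2^3 = 8

8


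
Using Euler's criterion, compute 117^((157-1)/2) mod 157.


p = 157 is prime and the exponent is (p-1)/2 = 78, so by Euler's criterion 117^78 = (117/157) = +1 or -1 mod 157.
Compute by square-and-multiply:
  78 = 64 + 8 + 4 + 2 (binary 1001110)
  Repeated squaring mod 157: 117^1 = 117, 117^2 = 30, 117^4 = 115, 117^8 = 37, 117^16 = 113, 117^32 = 52, 117^64 = 35
  117^78 = 117^64 * 117^8 * 117^4 * 117^2 = 35 * 37 * 115 * 30 mod 157
    35 * 37 = 1295 = 39 mod 157
    39 * 115 = 4485 = 89 mod 157
    89 * 30 = 2670 = 1 mod 157
  117^78 = 1 mod 157
Result 1: 117 is a quadratic residue mod 157.
117^78 mod 157 = 1

1


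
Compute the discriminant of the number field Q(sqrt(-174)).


For K = Q(sqrt(d)) with d squarefree: disc(K) = d if d = 1 mod 4, and disc(K) = 4d if d = 2 or 3 mod 4.
Here d = -174, and d mod 4 = 2.
d = 2 mod 4, not 1 (O_K = Z[sqrt(d)]), so disc(K) = 4d = 4 * (-174) = -696

-696


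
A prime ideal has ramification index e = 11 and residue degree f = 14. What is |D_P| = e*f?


|D_P| = e * f
= 11 * 14
= 154

154


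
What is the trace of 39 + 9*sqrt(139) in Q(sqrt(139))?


Tr(a + b*sqrt(d)) = (a + b*sqrt(d)) + (a - b*sqrt(d)) = 2a
= 2 * (39)
= 78

78


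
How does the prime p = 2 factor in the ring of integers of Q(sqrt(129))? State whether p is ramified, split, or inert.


K = Q(sqrt(129)). Since d mod 4 = 1, disc(K) = 129.
Check p | disc: 129 mod 2 = 1.
p=2 does not divide disc (d is 1 mod 4). 2 splits iff d = 1 mod 8.
d mod 8 = 1, so (d/2) = 1.
(d/p) = 1, so p splits: (p) = P*P' with e=1, f=1, g=2.
Therefore p is split.

split


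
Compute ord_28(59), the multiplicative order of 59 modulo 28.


We want ord_28(59), the smallest k >= 1 with 59^k = 1 mod 28.
n = 28 = 2^2 * 7, phi(28) = 12; the order divides phi(n).
Divisors of 12: 1, 2, 3, 4, 6, 12
Repeated squaring mod 28: 59^1 = 3, 59^2 = 9, 59^4 = 25, 59^8 = 9
Test divisors in increasing order:
  k=1: 59^1 = 3 mod 28
  k=2: 59^2 = 9 mod 28
  k=3: 59^3 = 9 * 3 = 27 mod 28
  k=4: 59^4 = 25 mod 28
  k=6: 59^6 = 25 * 9 = 1 mod 28  <- first divisor giving 1
Order = 6

6


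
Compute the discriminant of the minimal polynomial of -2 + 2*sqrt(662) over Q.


The element -2 + 2*sqrt(662) has minimal polynomial:
x^2 + 4*x - 2644
Discriminant = (4)^2 - 4*(-2644)
= 16 + 10576
= 10592

10592


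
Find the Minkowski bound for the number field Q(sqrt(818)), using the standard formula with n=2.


d = 818, d mod 4 = 2, so disc(K) = 4d = 3272; |disc(K)| = 3272
Real quadratic field, so n = 2, s = r2 = 0, r1 = 2
M = (n!/n^n) * (4/pi)^s * sqrt(|disc(K)|) = (2!/2^2) * (4/pi)^0 * sqrt(3272)
= 0.5 * 1.000000 * 57.201399
= 28.6007

28.6007


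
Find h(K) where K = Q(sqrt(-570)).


K = Q(sqrt(-570)). d mod 4 = 2, so D = disc(K) = 4d = -2280
h(K) equals the number of primitive reduced positive-definite forms (a, b, c) = a*x^2 + b*x*y + c*y^2 with b^2 - 4ac = D,
where reduced means |b| <= a <= c, with b >= 0 whenever |b| = a or a = c, and primitive means gcd(a, b, c) = 1.
Reduced forces 3a^2 <= |D| = 2280, so 1 <= a <= 27; b must have the parity of D, and c = (b^2 - D)/(4a) must be an integer >= a.
Enumerate a = 1..27, b in [-a, a]:
  a=1: (1, 0, 570)  [1]
  a=2: (2, 0, 285)  [1]
  a=3: (3, 0, 190)  [1]
  a=4: none
  a=5: (5, 0, 114)  [1]
  a=6: (6, 0, 95)  [1]
  a=7: (7, -4, 82), (7, 4, 82)  [2]
  a=8..9: none
  a=10: (10, 0, 57)  [1]
  a=11..13: none
  a=14: (14, -4, 41), (14, 4, 41)  [2]
  a=15: (15, 0, 38)  [1]
  a=16: none
  a=17: (17, -10, 35), (17, 10, 35)  [2]
  a=18: none
  a=19: (19, 0, 30)  [1]
  a=20: none
  a=21: (21, -18, 31), (21, 18, 31)  [2]
  a=22..27: none
Total reduced forms: 1 + 1 + 1 + 1 + 1 + 2 + 1 + 2 + 1 + 2 + 1 + 2 = 16
h = 16

16


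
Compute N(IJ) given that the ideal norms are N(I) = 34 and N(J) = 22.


N(IJ) = N(I) * N(J)
= 34 * 22
= 748

748


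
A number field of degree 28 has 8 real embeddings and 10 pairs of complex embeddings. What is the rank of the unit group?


By Dirichlet's unit theorem:
rank = r1 + r2 - 1
= 8 + 10 - 1
= 17

17


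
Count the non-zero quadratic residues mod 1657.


For prime p, the number of non-zero quadratic residues is (p-1)/2.
= (1657-1)/2
= 828

828


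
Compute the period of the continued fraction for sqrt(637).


Run the CF algorithm for sqrt(637).
a_0 = floor(sqrt(637)) = 25; set m_0=0, q_0=1.
Recurrence: m' = q*a - m,  q' = (d - m'^2)/q,  a' = floor((a_0 + m')/q').
  step 1: m=25, q=12, a=4
  step 2: m=23, q=9, a=5
  step 3: m=22, q=17, a=2
  step 4: m=12, q=29, a=1
  step 5: m=17, q=12, a=3
  step 6: m=19, q=23, a=1
  step 7: m=4, q=27, a=1
  step 8: m=23, q=4, a=12
  step 9: m=25, q=3, a=16
  step 10: m=23, q=36, a=1
  step 11: m=13, q=13, a=2
  step 12: m=13, q=36, a=1
  step 13: m=23, q=3, a=16
  step 14: m=25, q=4, a=12
  step 15: m=23, q=27, a=1
  step 16: m=4, q=23, a=1
  step 17: m=19, q=12, a=3
  step 18: m=17, q=29, a=1
  step 19: m=12, q=17, a=2
  step 20: m=22, q=9, a=5
  step 21: m=23, q=12, a=4
  step 22: m=25, q=1, a=50
a_22 = 2*a_0 = 50, so the period closes here.
sqrt(637) = [25; 4, 5, 2, 1, 3, 1, 1, 12, 16, 1, 2, 1, 16, 12, 1, 1, 3, 1, 2, 5, 4, 50]
Period length = 22

22


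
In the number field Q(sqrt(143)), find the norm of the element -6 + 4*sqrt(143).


N(a + b*sqrt(d)) = a^2 - d*b^2
= (-6)^2 - (143)*(4)^2
= 36 - 2288
= -2252

-2252


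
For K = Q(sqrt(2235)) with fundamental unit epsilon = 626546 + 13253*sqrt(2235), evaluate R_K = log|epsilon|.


epsilon = 626546 + 13253*sqrt(2235)
= 1.2531e+06
R = ln(1.2531e+06)
= 14.0411

14.0411


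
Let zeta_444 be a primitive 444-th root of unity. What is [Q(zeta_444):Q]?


The degree equals Euler's totient phi(444).
444 = 2^2 * 3 * 37
phi(444) = 144

144


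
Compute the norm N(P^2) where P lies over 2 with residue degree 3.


N(P^a) = p^(a*f)
= 2^(2*3)
= 2^6
= 64

64


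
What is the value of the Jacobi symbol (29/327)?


Compute (29/327) via quadratic reciprocity:
  reciprocity: (29/327) -> +(327/29)
  reduce: (8/29)
  pull out 2: (2/29) = -1  (since 29 mod 8 = 5)
  pull out 2: (2/29) = -1  (since 29 mod 8 = 5)
  pull out 2: (2/29) = -1  (since 29 mod 8 = 5)
  (1/29) = 1
Product of signs = -1

-1


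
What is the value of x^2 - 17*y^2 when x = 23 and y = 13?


x^2 - d*y^2
= 23^2 - 17*13^2
= 529 - 2873
= -2344

-2344


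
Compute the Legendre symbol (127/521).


p = 521 is prime, so compute (127/521) with the reciprocity algorithm (Jacobi-symbol steps: pull out 2s via (2/n), flip via reciprocity, reduce):
  reciprocity: (127/521) -> +(521/127)
  reduce: (13/127)
  reciprocity: (13/127) -> +(127/13)
  reduce: (10/13)
  pull out 2: (2/13) = -1  (since 13 mod 8 = 5)
  reciprocity: (5/13) -> +(13/5)
  reduce: (3/5)
  reciprocity: (3/5) -> +(5/3)
  reduce: (2/3)
  pull out 2: (2/3) = -1  (since 3 mod 8 = 3)
  (1/3) = 1
Product of signs = 1
(127/521) = 1

1


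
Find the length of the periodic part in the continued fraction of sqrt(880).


Run the CF algorithm for sqrt(880).
a_0 = floor(sqrt(880)) = 29; set m_0=0, q_0=1.
Recurrence: m' = q*a - m,  q' = (d - m'^2)/q,  a' = floor((a_0 + m')/q').
  step 1: m=29, q=39, a=1
  step 2: m=10, q=20, a=1
  step 3: m=10, q=39, a=1
  step 4: m=29, q=1, a=58
a_4 = 2*a_0 = 58, so the period closes here.
sqrt(880) = [29; 1, 1, 1, 58]
Period length = 4

4


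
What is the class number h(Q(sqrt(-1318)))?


K = Q(sqrt(-1318)). d mod 4 = 2, so D = disc(K) = 4d = -5272
h(K) equals the number of primitive reduced positive-definite forms (a, b, c) = a*x^2 + b*x*y + c*y^2 with b^2 - 4ac = D,
where reduced means |b| <= a <= c, with b >= 0 whenever |b| = a or a = c, and primitive means gcd(a, b, c) = 1.
Reduced forces 3a^2 <= |D| = 5272, so 1 <= a <= 41; b must have the parity of D, and c = (b^2 - D)/(4a) must be an integer >= a.
Enumerate a = 1..41, b in [-a, a]:
  a=1: (1, 0, 1318)  [1]
  a=2: (2, 0, 659)  [1]
  a=3..16: none
  a=17: (17, -10, 79), (17, 10, 79)  [2]
  a=18..22: none
  a=23: (23, -8, 58), (23, 8, 58)  [2]
  a=24..28: none
  a=29: (29, -8, 46), (29, 8, 46)  [2]
  a=30..33: none
  a=34: (34, -24, 43), (34, 24, 43)  [2]
  a=35..41: none
Total reduced forms: 1 + 1 + 2 + 2 + 2 + 2 = 10
h = 10

10


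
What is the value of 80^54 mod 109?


p = 109 is prime and the exponent is (p-1)/2 = 54, so by Euler's criterion 80^54 = (80/109) = +1 or -1 mod 109.
Compute by square-and-multiply:
  54 = 32 + 16 + 4 + 2 (binary 110110)
  Repeated squaring mod 109: 80^1 = 80, 80^2 = 78, 80^4 = 89, 80^8 = 73, 80^16 = 97, 80^32 = 35
  80^54 = 80^32 * 80^16 * 80^4 * 80^2 = 35 * 97 * 89 * 78 mod 109
    35 * 97 = 3395 = 16 mod 109
    16 * 89 = 1424 = 7 mod 109
    7 * 78 = 546 = 1 mod 109
  80^54 = 1 mod 109
Result 1: 80 is a quadratic residue mod 109.
80^54 mod 109 = 1

1


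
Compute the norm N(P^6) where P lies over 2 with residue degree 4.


N(P^a) = p^(a*f)
= 2^(6*4)
= 2^24
= 16777216

16777216


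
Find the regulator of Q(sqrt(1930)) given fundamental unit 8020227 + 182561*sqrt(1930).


epsilon = 8020227 + 182561*sqrt(1930)
= 1.6040e+07
R = ln(1.6040e+07)
= 16.5906

16.5906


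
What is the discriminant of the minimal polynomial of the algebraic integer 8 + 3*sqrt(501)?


The element 8 + 3*sqrt(501) has minimal polynomial:
x^2 - 16*x - 4445
Discriminant = (-16)^2 - 4*(-4445)
= 256 + 17780
= 18036

18036


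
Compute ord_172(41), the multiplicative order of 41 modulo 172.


We want ord_172(41), the smallest k >= 1 with 41^k = 1 mod 172.
n = 172 = 2^2 * 43, phi(172) = 84; the order divides phi(n).
Divisors of 84: 1, 2, 3, 4, 6, 7, 12, 14, 21, 28, 42, 84
Repeated squaring mod 172: 41^1 = 41, 41^2 = 133, 41^4 = 145, 41^8 = 41, 41^16 = 133, 41^32 = 145, 41^64 = 41
Test divisors in increasing order:
  k=1: 41^1 = 41 mod 172
  k=2: 41^2 = 133 mod 172
  k=3: 41^3 = 133 * 41 = 121 mod 172
  k=4: 41^4 = 145 mod 172
  k=6: 41^6 = 145 * 133 = 21 mod 172
  k=7: 41^7 = 145 * 133 * 41 = 1 mod 172  <- first divisor giving 1
Order = 7

7


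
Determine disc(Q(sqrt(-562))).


For K = Q(sqrt(d)) with d squarefree: disc(K) = d if d = 1 mod 4, and disc(K) = 4d if d = 2 or 3 mod 4.
Here d = -562, and d mod 4 = 2.
d = 2 mod 4, not 1 (O_K = Z[sqrt(d)]), so disc(K) = 4d = 4 * (-562) = -2248

-2248


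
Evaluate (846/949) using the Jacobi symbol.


Compute (846/949) via quadratic reciprocity:
  pull out 2: (2/949) = -1  (since 949 mod 8 = 5)
  reciprocity: (423/949) -> +(949/423)
  reduce: (103/423)
  reciprocity: (103/423) -> -(423/103)
  reduce: (11/103)
  reciprocity: (11/103) -> -(103/11)
  reduce: (4/11)
  pull out 2: (2/11) = -1  (since 11 mod 8 = 3)
  pull out 2: (2/11) = -1  (since 11 mod 8 = 3)
  (1/11) = 1
Product of signs = -1

-1


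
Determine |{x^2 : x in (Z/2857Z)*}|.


For prime p, the number of non-zero quadratic residues is (p-1)/2.
= (2857-1)/2
= 1428

1428


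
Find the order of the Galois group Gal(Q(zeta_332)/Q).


|Gal(Q(zeta_332)/Q)| = phi(332)
= 164

164


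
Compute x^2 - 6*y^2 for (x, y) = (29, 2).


x^2 - d*y^2
= 29^2 - 6*2^2
= 841 - 24
= 817

817


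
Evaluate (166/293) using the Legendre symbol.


p = 293 is prime, so compute (166/293) with the reciprocity algorithm (Jacobi-symbol steps: pull out 2s via (2/n), flip via reciprocity, reduce):
  pull out 2: (2/293) = -1  (since 293 mod 8 = 5)
  reciprocity: (83/293) -> +(293/83)
  reduce: (44/83)
  pull out 2: (2/83) = -1  (since 83 mod 8 = 3)
  pull out 2: (2/83) = -1  (since 83 mod 8 = 3)
  reciprocity: (11/83) -> -(83/11)
  reduce: (6/11)
  pull out 2: (2/11) = -1  (since 11 mod 8 = 3)
  reciprocity: (3/11) -> -(11/3)
  reduce: (2/3)
  pull out 2: (2/3) = -1  (since 3 mod 8 = 3)
  (1/3) = 1
Product of signs = -1
(166/293) = -1

-1


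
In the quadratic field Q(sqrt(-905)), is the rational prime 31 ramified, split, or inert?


K = Q(sqrt(-905)). Since d mod 4 = 3, disc(K) = -3620.
Check p | disc: -3620 mod 31 = 7.
p does not divide disc. Compute Legendre symbol (d/p):
25^((31-1)/2) mod 31 = 1
(d/p) = 1, so p splits: (p) = P*P' with e=1, f=1, g=2.
Therefore p is split.

split


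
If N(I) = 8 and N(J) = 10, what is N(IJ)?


N(IJ) = N(I) * N(J)
= 8 * 10
= 80

80


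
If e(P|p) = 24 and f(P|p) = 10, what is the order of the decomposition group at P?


|D_P| = e * f
= 24 * 10
= 240

240


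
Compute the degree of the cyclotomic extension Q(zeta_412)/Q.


The degree equals Euler's totient phi(412).
412 = 2^2 * 103
phi(412) = 204

204


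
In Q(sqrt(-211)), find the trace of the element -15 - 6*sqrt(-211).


Tr(a + b*sqrt(d)) = (a + b*sqrt(d)) + (a - b*sqrt(d)) = 2a
= 2 * (-15)
= -30

-30


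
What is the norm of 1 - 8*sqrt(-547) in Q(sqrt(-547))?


N(a + b*sqrt(d)) = a^2 - d*b^2
= (1)^2 - (-547)*(-8)^2
= 1 + 35008
= 35009

35009


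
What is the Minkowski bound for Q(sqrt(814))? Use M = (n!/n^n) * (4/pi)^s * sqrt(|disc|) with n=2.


d = 814, d mod 4 = 2, so disc(K) = 4d = 3256; |disc(K)| = 3256
Real quadratic field, so n = 2, s = r2 = 0, r1 = 2
M = (n!/n^n) * (4/pi)^s * sqrt(|disc(K)|) = (2!/2^2) * (4/pi)^0 * sqrt(3256)
= 0.5 * 1.000000 * 57.061370
= 28.5307

28.5307


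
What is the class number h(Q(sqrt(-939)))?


K = Q(sqrt(-939)). d mod 4 = 1, so D = disc(K) = d = -939
h(K) equals the number of primitive reduced positive-definite forms (a, b, c) = a*x^2 + b*x*y + c*y^2 with b^2 - 4ac = D,
where reduced means |b| <= a <= c, with b >= 0 whenever |b| = a or a = c, and primitive means gcd(a, b, c) = 1.
Reduced forces 3a^2 <= |D| = 939, so 1 <= a <= 17; b must have the parity of D, and c = (b^2 - D)/(4a) must be an integer >= a.
Enumerate a = 1..17, b in [-a, a]:
  a=1: (1, 1, 235)  [1]
  a=2: none
  a=3: (3, 3, 79)  [1]
  a=4: none
  a=5: (5, -1, 47), (5, 1, 47)  [2]
  a=6..12: none
  a=13: (13, -7, 19), (13, 7, 19)  [2]
  a=14: none
  a=15: (15, -9, 17), (15, 9, 17)  [2]
  a=16..17: none
Total reduced forms: 1 + 1 + 2 + 2 + 2 = 8
h = 8

8


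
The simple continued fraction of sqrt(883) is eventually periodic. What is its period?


Run the CF algorithm for sqrt(883).
a_0 = floor(sqrt(883)) = 29; set m_0=0, q_0=1.
Recurrence: m' = q*a - m,  q' = (d - m'^2)/q,  a' = floor((a_0 + m')/q').
  step 1: m=29, q=42, a=1
  step 2: m=13, q=17, a=2
  step 3: m=21, q=26, a=1
  step 4: m=5, q=33, a=1
  step 5: m=28, q=3, a=19
  step 6: m=29, q=14, a=4
  step 7: m=27, q=11, a=5
  step 8: m=28, q=9, a=6
  step 9: m=26, q=23, a=2
  step 10: m=20, q=21, a=2
  step 11: m=22, q=19, a=2
  step 12: m=16, q=33, a=1
  step 13: m=17, q=18, a=2
  step 14: m=19, q=29, a=1
  step 15: m=10, q=27, a=1
  step 16: m=17, q=22, a=2
  step 17: m=27, q=7, a=8
  step 18: m=29, q=6, a=9
  step 19: m=25, q=43, a=1
  step 20: m=18, q=13, a=3
  step 21: m=21, q=34, a=1
  step 22: m=13, q=21, a=2
  step 23: m=29, q=2, a=29
  step 24: m=29, q=21, a=2
  step 25: m=13, q=34, a=1
  step 26: m=21, q=13, a=3
  step 27: m=18, q=43, a=1
  step 28: m=25, q=6, a=9
  step 29: m=29, q=7, a=8
  step 30: m=27, q=22, a=2
  step 31: m=17, q=27, a=1
  step 32: m=10, q=29, a=1
  step 33: m=19, q=18, a=2
  step 34: m=17, q=33, a=1
  step 35: m=16, q=19, a=2
  step 36: m=22, q=21, a=2
  step 37: m=20, q=23, a=2
  step 38: m=26, q=9, a=6
  step 39: m=28, q=11, a=5
  step 40: m=27, q=14, a=4
  step 41: m=29, q=3, a=19
  step 42: m=28, q=33, a=1
  step 43: m=5, q=26, a=1
  step 44: m=21, q=17, a=2
  step 45: m=13, q=42, a=1
  step 46: m=29, q=1, a=58
a_46 = 2*a_0 = 58, so the period closes here.
sqrt(883) = [29; 1, 2, 1, 1, 19, 4, 5, 6, 2, 2, 2, 1, 2, 1, 1, 2, 8, 9, 1, 3, 1, 2, 29, 2, 1, 3, 1, 9, 8, 2, 1, 1, 2, 1, 2, 2, 2, 6, 5, 4, 19, 1, 1, 2, 1, 58]
Period length = 46

46


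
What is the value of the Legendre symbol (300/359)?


p = 359 is prime, so compute (300/359) with the reciprocity algorithm (Jacobi-symbol steps: pull out 2s via (2/n), flip via reciprocity, reduce):
  pull out 2: (2/359) = +1  (since 359 mod 8 = 7)
  pull out 2: (2/359) = +1  (since 359 mod 8 = 7)
  reciprocity: (75/359) -> -(359/75)
  reduce: (59/75)
  reciprocity: (59/75) -> -(75/59)
  reduce: (16/59)
  pull out 2: (2/59) = -1  (since 59 mod 8 = 3)
  pull out 2: (2/59) = -1  (since 59 mod 8 = 3)
  pull out 2: (2/59) = -1  (since 59 mod 8 = 3)
  pull out 2: (2/59) = -1  (since 59 mod 8 = 3)
  (1/59) = 1
Product of signs = 1
(300/359) = 1

1


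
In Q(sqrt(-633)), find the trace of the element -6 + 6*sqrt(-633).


Tr(a + b*sqrt(d)) = (a + b*sqrt(d)) + (a - b*sqrt(d)) = 2a
= 2 * (-6)
= -12

-12


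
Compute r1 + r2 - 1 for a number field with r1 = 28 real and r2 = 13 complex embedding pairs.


By Dirichlet's unit theorem:
rank = r1 + r2 - 1
= 28 + 13 - 1
= 40

40


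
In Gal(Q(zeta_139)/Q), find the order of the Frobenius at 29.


The Frobenius at p in Gal(Q(zeta_n)/Q) = (Z/nZ)* is the class of p, so its order is ord_139(29), the smallest k >= 1 with 29^k = 1 mod 139.
n = 139 = 139, phi(139) = 138; the order divides phi(n).
Divisors of 138: 1, 2, 3, 6, 23, 46, 69, 138
Repeated squaring mod 139: 29^1 = 29, 29^2 = 7, 29^4 = 49, 29^8 = 38, 29^16 = 54, 29^32 = 136, 29^64 = 9, 29^128 = 81
Test divisors in increasing order:
  k=1: 29^1 = 29 mod 139
  k=2: 29^2 = 7 mod 139
  k=3: 29^3 = 7 * 29 = 64 mod 139
  k=6: 29^6 = 49 * 7 = 65 mod 139
  k=23: 29^23 = 54 * 49 * 7 * 29 = 42 mod 139
  k=46: 29^46 = 136 * 38 * 49 * 7 = 96 mod 139
  k=69: 29^69 = 9 * 49 * 29 = 1 mod 139  <- first divisor giving 1
Order = 69

69


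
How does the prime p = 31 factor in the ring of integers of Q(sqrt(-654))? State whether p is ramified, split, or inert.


K = Q(sqrt(-654)). Since d mod 4 = 2, disc(K) = -2616.
Check p | disc: -2616 mod 31 = 19.
p does not divide disc. Compute Legendre symbol (d/p):
28^((31-1)/2) mod 31 = 1
(d/p) = 1, so p splits: (p) = P*P' with e=1, f=1, g=2.
Therefore p is split.

split


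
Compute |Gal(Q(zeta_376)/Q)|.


|Gal(Q(zeta_376)/Q)| = phi(376)
= 184

184


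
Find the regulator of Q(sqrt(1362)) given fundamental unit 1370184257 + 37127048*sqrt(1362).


epsilon = 1370184257 + 37127048*sqrt(1362)
= 2.7404e+09
R = ln(2.7404e+09)
= 21.7314

21.7314


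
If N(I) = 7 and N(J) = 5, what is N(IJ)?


N(IJ) = N(I) * N(J)
= 7 * 5
= 35

35


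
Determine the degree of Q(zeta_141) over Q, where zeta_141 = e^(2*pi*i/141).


The degree equals Euler's totient phi(141).
141 = 3 * 47
phi(141) = 92

92


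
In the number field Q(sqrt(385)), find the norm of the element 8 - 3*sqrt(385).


N(a + b*sqrt(d)) = a^2 - d*b^2
= (8)^2 - (385)*(-3)^2
= 64 - 3465
= -3401

-3401


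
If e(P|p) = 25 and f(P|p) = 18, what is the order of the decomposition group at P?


|D_P| = e * f
= 25 * 18
= 450

450


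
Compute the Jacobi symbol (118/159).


Compute (118/159) via quadratic reciprocity:
  pull out 2: (2/159) = +1  (since 159 mod 8 = 7)
  reciprocity: (59/159) -> -(159/59)
  reduce: (41/59)
  reciprocity: (41/59) -> +(59/41)
  reduce: (18/41)
  pull out 2: (2/41) = +1  (since 41 mod 8 = 1)
  reciprocity: (9/41) -> +(41/9)
  reduce: (5/9)
  reciprocity: (5/9) -> +(9/5)
  reduce: (4/5)
  pull out 2: (2/5) = -1  (since 5 mod 8 = 5)
  pull out 2: (2/5) = -1  (since 5 mod 8 = 5)
  (1/5) = 1
Product of signs = -1

-1


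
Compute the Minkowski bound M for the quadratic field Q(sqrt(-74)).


d = -74, d mod 4 = 2, so disc(K) = 4d = -296; |disc(K)| = 296
Imaginary quadratic field, so n = 2, s = r2 = 1, r1 = 0
M = (n!/n^n) * (4/pi)^s * sqrt(|disc(K)|) = (2!/2^2) * (4/pi)^1 * sqrt(296)
= 0.5 * 1.273240 * 17.204651
= 10.9528

10.9528


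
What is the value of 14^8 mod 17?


p = 17 is prime and the exponent is (p-1)/2 = 8, so by Euler's criterion 14^8 = (14/17) = +1 or -1 mod 17.
Compute by square-and-multiply:
  8 = 8 (binary 1000)
  Repeated squaring mod 17: 14^1 = 14, 14^2 = 9, 14^4 = 13, 14^8 = 16
  14^8 = 16 mod 17
Result 16 = p - 1 = -1 mod 17: 14 is a quadratic non-residue mod 17. As a residue in [0, p-1] the value is 16.
14^8 mod 17 = 16

16


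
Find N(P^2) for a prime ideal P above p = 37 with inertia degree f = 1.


N(P^a) = p^(a*f)
= 37^(2*1)
= 37^2
= 1369

1369


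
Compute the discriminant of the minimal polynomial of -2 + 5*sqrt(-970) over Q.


The element -2 + 5*sqrt(-970) has minimal polynomial:
x^2 + 4*x + 24254
Discriminant = (4)^2 - 4*(24254)
= 16 - 97016
= -97000

-97000


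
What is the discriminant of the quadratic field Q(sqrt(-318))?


For K = Q(sqrt(d)) with d squarefree: disc(K) = d if d = 1 mod 4, and disc(K) = 4d if d = 2 or 3 mod 4.
Here d = -318, and d mod 4 = 2.
d = 2 mod 4, not 1 (O_K = Z[sqrt(d)]), so disc(K) = 4d = 4 * (-318) = -1272

-1272


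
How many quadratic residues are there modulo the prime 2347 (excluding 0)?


For prime p, the number of non-zero quadratic residues is (p-1)/2.
= (2347-1)/2
= 1173

1173


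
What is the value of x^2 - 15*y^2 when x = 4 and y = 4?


x^2 - d*y^2
= 4^2 - 15*4^2
= 16 - 240
= -224

-224


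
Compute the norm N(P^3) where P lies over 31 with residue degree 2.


N(P^a) = p^(a*f)
= 31^(3*2)
= 31^6
= 887503681

887503681


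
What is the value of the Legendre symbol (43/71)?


p = 71 is prime, so compute (43/71) with the reciprocity algorithm (Jacobi-symbol steps: pull out 2s via (2/n), flip via reciprocity, reduce):
  reciprocity: (43/71) -> -(71/43)
  reduce: (28/43)
  pull out 2: (2/43) = -1  (since 43 mod 8 = 3)
  pull out 2: (2/43) = -1  (since 43 mod 8 = 3)
  reciprocity: (7/43) -> -(43/7)
  reduce: (1/7)
  (1/7) = 1
Product of signs = 1
(43/71) = 1

1


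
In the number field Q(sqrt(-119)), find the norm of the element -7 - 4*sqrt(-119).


N(a + b*sqrt(d)) = a^2 - d*b^2
= (-7)^2 - (-119)*(-4)^2
= 49 + 1904
= 1953

1953


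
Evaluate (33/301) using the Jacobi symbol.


Compute (33/301) via quadratic reciprocity:
  reciprocity: (33/301) -> +(301/33)
  reduce: (4/33)
  pull out 2: (2/33) = +1  (since 33 mod 8 = 1)
  pull out 2: (2/33) = +1  (since 33 mod 8 = 1)
  (1/33) = 1
Product of signs = 1

1


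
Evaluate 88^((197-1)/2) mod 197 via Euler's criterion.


p = 197 is prime and the exponent is (p-1)/2 = 98, so by Euler's criterion 88^98 = (88/197) = +1 or -1 mod 197.
Compute by square-and-multiply:
  98 = 64 + 32 + 2 (binary 1100010)
  Repeated squaring mod 197: 88^1 = 88, 88^2 = 61, 88^4 = 175, 88^8 = 90, 88^16 = 23, 88^32 = 135, 88^64 = 101
  88^98 = 88^64 * 88^32 * 88^2 = 101 * 135 * 61 mod 197
    101 * 135 = 13635 = 42 mod 197
    42 * 61 = 2562 = 1 mod 197
  88^98 = 1 mod 197
Result 1: 88 is a quadratic residue mod 197.
88^98 mod 197 = 1

1


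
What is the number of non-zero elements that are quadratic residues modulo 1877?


For prime p, the number of non-zero quadratic residues is (p-1)/2.
= (1877-1)/2
= 938

938


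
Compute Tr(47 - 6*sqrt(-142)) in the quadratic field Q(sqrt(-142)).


Tr(a + b*sqrt(d)) = (a + b*sqrt(d)) + (a - b*sqrt(d)) = 2a
= 2 * (47)
= 94

94


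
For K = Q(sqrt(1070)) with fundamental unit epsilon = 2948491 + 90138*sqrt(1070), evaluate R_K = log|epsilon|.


epsilon = 2948491 + 90138*sqrt(1070)
= 5.8970e+06
R = ln(5.8970e+06)
= 15.5900

15.5900


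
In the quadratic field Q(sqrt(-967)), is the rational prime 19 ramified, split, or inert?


K = Q(sqrt(-967)). Since d mod 4 = 1, disc(K) = -967.
Check p | disc: -967 mod 19 = 2.
p does not divide disc. Compute Legendre symbol (d/p):
2^((19-1)/2) mod 19 = -1
(d/p) = -1, so p is inert: (p) stays prime with e=1, f=2, g=1.
Therefore p is inert.

inert


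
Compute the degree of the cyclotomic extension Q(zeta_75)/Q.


The degree equals Euler's totient phi(75).
75 = 3 * 5^2
phi(75) = 40

40


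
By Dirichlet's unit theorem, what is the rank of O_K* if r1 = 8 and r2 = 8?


By Dirichlet's unit theorem:
rank = r1 + r2 - 1
= 8 + 8 - 1
= 15

15


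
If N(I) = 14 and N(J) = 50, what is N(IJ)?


N(IJ) = N(I) * N(J)
= 14 * 50
= 700

700


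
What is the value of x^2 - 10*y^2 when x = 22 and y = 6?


x^2 - d*y^2
= 22^2 - 10*6^2
= 484 - 360
= 124

124


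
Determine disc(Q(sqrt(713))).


For K = Q(sqrt(d)) with d squarefree: disc(K) = d if d = 1 mod 4, and disc(K) = 4d if d = 2 or 3 mod 4.
Here d = 713, and d mod 4 = 1.
d = 1 mod 4 (O_K = Z[(1+sqrt(d))/2]), so disc(K) = d = 713

713


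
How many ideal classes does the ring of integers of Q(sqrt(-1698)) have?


K = Q(sqrt(-1698)). d mod 4 = 2, so D = disc(K) = 4d = -6792
h(K) equals the number of primitive reduced positive-definite forms (a, b, c) = a*x^2 + b*x*y + c*y^2 with b^2 - 4ac = D,
where reduced means |b| <= a <= c, with b >= 0 whenever |b| = a or a = c, and primitive means gcd(a, b, c) = 1.
Reduced forces 3a^2 <= |D| = 6792, so 1 <= a <= 47; b must have the parity of D, and c = (b^2 - D)/(4a) must be an integer >= a.
Enumerate a = 1..47, b in [-a, a]:
  a=1: (1, 0, 1698)  [1]
  a=2: (2, 0, 849)  [1]
  a=3: (3, 0, 566)  [1]
  a=4..5: none
  a=6: (6, 0, 283)  [1]
  a=7..16: none
  a=17: (17, -12, 102), (17, 12, 102)  [2]
  a=18..22: none
  a=23: (23, -4, 74), (23, 4, 74)  [2]
  a=24..28: none
  a=29: (29, -20, 62), (29, 20, 62)  [2]
  a=30: none
  a=31: (31, -20, 58), (31, 20, 58)  [2]
  a=32..33: none
  a=34: (34, -12, 51), (34, 12, 51)  [2]
  a=35..36: none
  a=37: (37, -4, 46), (37, 4, 46)  [2]
  a=38..47: none
Total reduced forms: 1 + 1 + 1 + 1 + 2 + 2 + 2 + 2 + 2 + 2 = 16
h = 16

16


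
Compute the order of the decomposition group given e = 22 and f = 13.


|D_P| = e * f
= 22 * 13
= 286

286


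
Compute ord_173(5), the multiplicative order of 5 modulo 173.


We want ord_173(5), the smallest k >= 1 with 5^k = 1 mod 173.
n = 173 = 173, phi(173) = 172; the order divides phi(n).
Divisors of 172: 1, 2, 4, 43, 86, 172
Repeated squaring mod 173: 5^1 = 5, 5^2 = 25, 5^4 = 106, 5^8 = 164, 5^16 = 81, 5^32 = 160, 5^64 = 169, 5^128 = 16
Test divisors in increasing order:
  k=1: 5^1 = 5 mod 173
  k=2: 5^2 = 25 mod 173
  k=4: 5^4 = 106 mod 173
  k=43: 5^43 = 160 * 164 * 25 * 5 = 93 mod 173
  k=86: 5^86 = 169 * 81 * 106 * 25 = 172 mod 173
  k=172: 5^172 = 16 * 160 * 164 * 106 = 1 mod 173  <- first divisor giving 1
Order = 172

172


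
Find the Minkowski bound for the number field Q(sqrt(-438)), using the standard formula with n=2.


d = -438, d mod 4 = 2, so disc(K) = 4d = -1752; |disc(K)| = 1752
Imaginary quadratic field, so n = 2, s = r2 = 1, r1 = 0
M = (n!/n^n) * (4/pi)^s * sqrt(|disc(K)|) = (2!/2^2) * (4/pi)^1 * sqrt(1752)
= 0.5 * 1.273240 * 41.856899
= 26.6469

26.6469


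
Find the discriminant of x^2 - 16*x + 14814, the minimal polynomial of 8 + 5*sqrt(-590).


The element 8 + 5*sqrt(-590) has minimal polynomial:
x^2 - 16*x + 14814
Discriminant = (-16)^2 - 4*(14814)
= 256 - 59256
= -59000

-59000


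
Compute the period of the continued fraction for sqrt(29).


Run the CF algorithm for sqrt(29).
a_0 = floor(sqrt(29)) = 5; set m_0=0, q_0=1.
Recurrence: m' = q*a - m,  q' = (d - m'^2)/q,  a' = floor((a_0 + m')/q').
  step 1: m=5, q=4, a=2
  step 2: m=3, q=5, a=1
  step 3: m=2, q=5, a=1
  step 4: m=3, q=4, a=2
  step 5: m=5, q=1, a=10
a_5 = 2*a_0 = 10, so the period closes here.
sqrt(29) = [5; 2, 1, 1, 2, 10]
Period length = 5

5


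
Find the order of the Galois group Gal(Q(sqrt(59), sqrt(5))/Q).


The 2 square roots of distinct primes are multiplicatively independent over Q,
so [K:Q] = 2^2 and Gal(K/Q) is isomorphic to (Z/2Z)^2.
|Gal| = 2^2 = 4

4


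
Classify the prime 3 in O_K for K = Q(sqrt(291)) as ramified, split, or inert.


K = Q(sqrt(291)). Since d mod 4 = 3, disc(K) = 1164.
Check p | disc: 1164 mod 3 = 0.
p divides disc, so p ramifies: (p) = P^2 with e=2, f=1, g=1.
Therefore p is ramified.

ramified


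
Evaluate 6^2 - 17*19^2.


x^2 - d*y^2
= 6^2 - 17*19^2
= 36 - 6137
= -6101

-6101


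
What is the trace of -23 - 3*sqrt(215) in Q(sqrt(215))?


Tr(a + b*sqrt(d)) = (a + b*sqrt(d)) + (a - b*sqrt(d)) = 2a
= 2 * (-23)
= -46

-46


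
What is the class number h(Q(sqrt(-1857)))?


K = Q(sqrt(-1857)). d mod 4 = 3, so D = disc(K) = 4d = -7428
h(K) equals the number of primitive reduced positive-definite forms (a, b, c) = a*x^2 + b*x*y + c*y^2 with b^2 - 4ac = D,
where reduced means |b| <= a <= c, with b >= 0 whenever |b| = a or a = c, and primitive means gcd(a, b, c) = 1.
Reduced forces 3a^2 <= |D| = 7428, so 1 <= a <= 49; b must have the parity of D, and c = (b^2 - D)/(4a) must be an integer >= a.
Enumerate a = 1..49, b in [-a, a]:
  a=1: (1, 0, 1857)  [1]
  a=2: (2, 2, 929)  [1]
  a=3: (3, 0, 619)  [1]
  a=4..5: none
  a=6: (6, 6, 311)  [1]
  a=7..16: none
  a=17: (17, -16, 113), (17, 16, 113)  [2]
  a=18: none
  a=19: (19, -18, 102), (19, 18, 102)  [2]
  a=20..22: none
  a=23: (23, -22, 86), (23, 22, 86)  [2]
  a=24..28: none
  a=29: (29, -24, 69), (29, 24, 69)  [2]
  a=30..33: none
  a=34: (34, -18, 57), (34, 18, 57)  [2]
  a=35..36: none
  a=37: (37, -34, 58), (37, 34, 58)  [2]
  a=38: (38, -18, 51), (38, 18, 51)  [2]
  a=39..42: none
  a=43: (43, -22, 46), (43, 22, 46)  [2]
  a=44..49: none
Total reduced forms: 1 + 1 + 1 + 1 + 2 + 2 + 2 + 2 + 2 + 2 + 2 + 2 = 20
h = 20

20


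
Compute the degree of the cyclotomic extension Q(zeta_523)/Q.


The degree equals Euler's totient phi(523).
523 = 523
phi(523) = 522

522


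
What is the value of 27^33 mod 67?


p = 67 is prime and the exponent is (p-1)/2 = 33, so by Euler's criterion 27^33 = (27/67) = +1 or -1 mod 67.
Compute by square-and-multiply:
  33 = 32 + 1 (binary 100001)
  Repeated squaring mod 67: 27^1 = 27, 27^2 = 59, 27^4 = 64, 27^8 = 9, 27^16 = 14, 27^32 = 62
  27^33 = 27^32 * 27^1 = 62 * 27 mod 67
    62 * 27 = 1674 = 66 mod 67
  27^33 = 66 mod 67
Result 66 = p - 1 = -1 mod 67: 27 is a quadratic non-residue mod 67. As a residue in [0, p-1] the value is 66.
27^33 mod 67 = 66

66


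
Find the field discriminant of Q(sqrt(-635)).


For K = Q(sqrt(d)) with d squarefree: disc(K) = d if d = 1 mod 4, and disc(K) = 4d if d = 2 or 3 mod 4.
Here d = -635, and d mod 4 = 1.
d = 1 mod 4 (O_K = Z[(1+sqrt(d))/2]), so disc(K) = d = -635

-635


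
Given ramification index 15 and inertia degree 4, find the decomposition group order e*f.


|D_P| = e * f
= 15 * 4
= 60

60


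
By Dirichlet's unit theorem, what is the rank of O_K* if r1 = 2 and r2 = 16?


By Dirichlet's unit theorem:
rank = r1 + r2 - 1
= 2 + 16 - 1
= 17

17


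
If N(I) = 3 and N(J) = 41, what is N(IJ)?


N(IJ) = N(I) * N(J)
= 3 * 41
= 123

123


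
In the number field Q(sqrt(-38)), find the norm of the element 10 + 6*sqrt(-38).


N(a + b*sqrt(d)) = a^2 - d*b^2
= (10)^2 - (-38)*(6)^2
= 100 + 1368
= 1468

1468


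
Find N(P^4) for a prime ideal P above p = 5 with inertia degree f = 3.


N(P^a) = p^(a*f)
= 5^(4*3)
= 5^12
= 244140625

244140625


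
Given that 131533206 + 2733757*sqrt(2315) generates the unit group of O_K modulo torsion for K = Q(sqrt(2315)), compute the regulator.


epsilon = 131533206 + 2733757*sqrt(2315)
= 2.6307e+08
R = ln(2.6307e+08)
= 19.3879

19.3879


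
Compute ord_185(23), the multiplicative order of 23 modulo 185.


We want ord_185(23), the smallest k >= 1 with 23^k = 1 mod 185.
n = 185 = 5 * 37, phi(185) = 144; the order divides phi(n).
Divisors of 144: 1, 2, 3, 4, 6, 8, 9, 12, 16, 18, 24, 36, 48, 72, 144
Repeated squaring mod 185: 23^1 = 23, 23^2 = 159, 23^4 = 121, 23^8 = 26, 23^16 = 121, 23^32 = 26, 23^64 = 121, 23^128 = 26
Test divisors in increasing order:
  k=1: 23^1 = 23 mod 185
  k=2: 23^2 = 159 mod 185
  k=3: 23^3 = 159 * 23 = 142 mod 185
  k=4: 23^4 = 121 mod 185
  k=6: 23^6 = 121 * 159 = 184 mod 185
  k=8: 23^8 = 26 mod 185
  k=9: 23^9 = 26 * 23 = 43 mod 185
  k=12: 23^12 = 26 * 121 = 1 mod 185  <- first divisor giving 1
Order = 12

12


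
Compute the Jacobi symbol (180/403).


Compute (180/403) via quadratic reciprocity:
  pull out 2: (2/403) = -1  (since 403 mod 8 = 3)
  pull out 2: (2/403) = -1  (since 403 mod 8 = 3)
  reciprocity: (45/403) -> +(403/45)
  reduce: (43/45)
  reciprocity: (43/45) -> +(45/43)
  reduce: (2/43)
  pull out 2: (2/43) = -1  (since 43 mod 8 = 3)
  (1/43) = 1
Product of signs = -1

-1


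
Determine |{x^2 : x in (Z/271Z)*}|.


For prime p, the number of non-zero quadratic residues is (p-1)/2.
= (271-1)/2
= 135

135


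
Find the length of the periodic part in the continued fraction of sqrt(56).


Run the CF algorithm for sqrt(56).
a_0 = floor(sqrt(56)) = 7; set m_0=0, q_0=1.
Recurrence: m' = q*a - m,  q' = (d - m'^2)/q,  a' = floor((a_0 + m')/q').
  step 1: m=7, q=7, a=2
  step 2: m=7, q=1, a=14
a_2 = 2*a_0 = 14, so the period closes here.
sqrt(56) = [7; 2, 14]
Period length = 2

2


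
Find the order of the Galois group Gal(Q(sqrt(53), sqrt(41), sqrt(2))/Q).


The 3 square roots of distinct primes are multiplicatively independent over Q,
so [K:Q] = 2^3 and Gal(K/Q) is isomorphic to (Z/2Z)^3.
|Gal| = 2^3 = 8

8


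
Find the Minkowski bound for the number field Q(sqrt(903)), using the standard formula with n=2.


d = 903, d mod 4 = 3, so disc(K) = 4d = 3612; |disc(K)| = 3612
Real quadratic field, so n = 2, s = r2 = 0, r1 = 2
M = (n!/n^n) * (4/pi)^s * sqrt(|disc(K)|) = (2!/2^2) * (4/pi)^0 * sqrt(3612)
= 0.5 * 1.000000 * 60.099917
= 30.0500

30.0500


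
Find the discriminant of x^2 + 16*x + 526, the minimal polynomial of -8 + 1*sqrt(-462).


The element -8 + 1*sqrt(-462) has minimal polynomial:
x^2 + 16*x + 526
Discriminant = (16)^2 - 4*(526)
= 256 - 2104
= -1848

-1848


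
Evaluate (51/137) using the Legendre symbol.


p = 137 is prime, so compute (51/137) with the reciprocity algorithm (Jacobi-symbol steps: pull out 2s via (2/n), flip via reciprocity, reduce):
  reciprocity: (51/137) -> +(137/51)
  reduce: (35/51)
  reciprocity: (35/51) -> -(51/35)
  reduce: (16/35)
  pull out 2: (2/35) = -1  (since 35 mod 8 = 3)
  pull out 2: (2/35) = -1  (since 35 mod 8 = 3)
  pull out 2: (2/35) = -1  (since 35 mod 8 = 3)
  pull out 2: (2/35) = -1  (since 35 mod 8 = 3)
  (1/35) = 1
Product of signs = -1
(51/137) = -1

-1


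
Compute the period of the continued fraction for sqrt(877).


Run the CF algorithm for sqrt(877).
a_0 = floor(sqrt(877)) = 29; set m_0=0, q_0=1.
Recurrence: m' = q*a - m,  q' = (d - m'^2)/q,  a' = floor((a_0 + m')/q').
  step 1: m=29, q=36, a=1
  step 2: m=7, q=23, a=1
  step 3: m=16, q=27, a=1
  step 4: m=11, q=28, a=1
  step 5: m=17, q=21, a=2
  step 6: m=25, q=12, a=4
  step 7: m=23, q=29, a=1
  step 8: m=6, q=29, a=1
  step 9: m=23, q=12, a=4
  step 10: m=25, q=21, a=2
  step 11: m=17, q=28, a=1
  step 12: m=11, q=27, a=1
  step 13: m=16, q=23, a=1
  step 14: m=7, q=36, a=1
  step 15: m=29, q=1, a=58
a_15 = 2*a_0 = 58, so the period closes here.
sqrt(877) = [29; 1, 1, 1, 1, 2, 4, 1, 1, 4, 2, 1, 1, 1, 1, 58]
Period length = 15

15


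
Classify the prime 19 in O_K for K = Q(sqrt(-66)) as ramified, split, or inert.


K = Q(sqrt(-66)). Since d mod 4 = 2, disc(K) = -264.
Check p | disc: -264 mod 19 = 2.
p does not divide disc. Compute Legendre symbol (d/p):
10^((19-1)/2) mod 19 = -1
(d/p) = -1, so p is inert: (p) stays prime with e=1, f=2, g=1.
Therefore p is inert.

inert


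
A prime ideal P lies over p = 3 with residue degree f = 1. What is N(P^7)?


N(P^a) = p^(a*f)
= 3^(7*1)
= 3^7
= 2187

2187


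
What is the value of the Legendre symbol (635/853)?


p = 853 is prime, so compute (635/853) with the reciprocity algorithm (Jacobi-symbol steps: pull out 2s via (2/n), flip via reciprocity, reduce):
  reciprocity: (635/853) -> +(853/635)
  reduce: (218/635)
  pull out 2: (2/635) = -1  (since 635 mod 8 = 3)
  reciprocity: (109/635) -> +(635/109)
  reduce: (90/109)
  pull out 2: (2/109) = -1  (since 109 mod 8 = 5)
  reciprocity: (45/109) -> +(109/45)
  reduce: (19/45)
  reciprocity: (19/45) -> +(45/19)
  reduce: (7/19)
  reciprocity: (7/19) -> -(19/7)
  reduce: (5/7)
  reciprocity: (5/7) -> +(7/5)
  reduce: (2/5)
  pull out 2: (2/5) = -1  (since 5 mod 8 = 5)
  (1/5) = 1
Product of signs = 1
(635/853) = 1

1


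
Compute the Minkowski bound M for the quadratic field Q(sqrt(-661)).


d = -661, d mod 4 = 3, so disc(K) = 4d = -2644; |disc(K)| = 2644
Imaginary quadratic field, so n = 2, s = r2 = 1, r1 = 0
M = (n!/n^n) * (4/pi)^s * sqrt(|disc(K)|) = (2!/2^2) * (4/pi)^1 * sqrt(2644)
= 0.5 * 1.273240 * 51.419841
= 32.7349

32.7349


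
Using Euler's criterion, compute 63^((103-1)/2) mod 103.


p = 103 is prime and the exponent is (p-1)/2 = 51, so by Euler's criterion 63^51 = (63/103) = +1 or -1 mod 103.
Compute by square-and-multiply:
  51 = 32 + 16 + 2 + 1 (binary 110011)
  Repeated squaring mod 103: 63^1 = 63, 63^2 = 55, 63^4 = 38, 63^8 = 2, 63^16 = 4, 63^32 = 16
  63^51 = 63^32 * 63^16 * 63^2 * 63^1 = 16 * 4 * 55 * 63 mod 103
    16 * 4 = 64 = 64 mod 103
    64 * 55 = 3520 = 18 mod 103
    18 * 63 = 1134 = 1 mod 103
  63^51 = 1 mod 103
Result 1: 63 is a quadratic residue mod 103.
63^51 mod 103 = 1

1


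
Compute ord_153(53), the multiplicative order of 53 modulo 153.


We want ord_153(53), the smallest k >= 1 with 53^k = 1 mod 153.
n = 153 = 3^2 * 17, phi(153) = 96; the order divides phi(n).
Divisors of 96: 1, 2, 3, 4, 6, 8, 12, 16, 24, 32, 48, 96
Repeated squaring mod 153: 53^1 = 53, 53^2 = 55, 53^4 = 118, 53^8 = 1, 53^16 = 1, 53^32 = 1, 53^64 = 1
Test divisors in increasing order:
  k=1: 53^1 = 53 mod 153
  k=2: 53^2 = 55 mod 153
  k=3: 53^3 = 55 * 53 = 8 mod 153
  k=4: 53^4 = 118 mod 153
  k=6: 53^6 = 118 * 55 = 64 mod 153
  k=8: 53^8 = 1 mod 153  <- first divisor giving 1
Order = 8

8


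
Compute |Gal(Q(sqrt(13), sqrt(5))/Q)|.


The 2 square roots of distinct primes are multiplicatively independent over Q,
so [K:Q] = 2^2 and Gal(K/Q) is isomorphic to (Z/2Z)^2.
|Gal| = 2^2 = 4

4


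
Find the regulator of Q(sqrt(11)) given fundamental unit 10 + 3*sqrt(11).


epsilon = 10 + 3*sqrt(11)
= 19.9499
R = ln(19.9499)
= 2.9932

2.9932


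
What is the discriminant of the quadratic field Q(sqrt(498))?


For K = Q(sqrt(d)) with d squarefree: disc(K) = d if d = 1 mod 4, and disc(K) = 4d if d = 2 or 3 mod 4.
Here d = 498, and d mod 4 = 2.
d = 2 mod 4, not 1 (O_K = Z[sqrt(d)]), so disc(K) = 4d = 4 * (498) = 1992

1992
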